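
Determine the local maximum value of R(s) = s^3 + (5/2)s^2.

125/54

R'(s) = 3s^2 + 5s. Setting R'(s) = 0 gives s ∈ {-5/3, 0}.
Second-derivative test with R''(s) = 6s + 5: R''(-5/3) = -5 < 0 ⇒ local maximum; R''(0) = 5 > 0 ⇒ local minimum.
The local maximum is R(-5/3) = 125/54.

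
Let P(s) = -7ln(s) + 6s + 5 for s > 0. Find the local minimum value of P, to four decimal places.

10.9209

P'(s) = -7/s + 6 = 0 gives s = 7/6.
P''(s) = 7/s², which is positive for s > 0, so this is a local minimum.
P(7/6) = -7·ln(7/6) + 7 + 5 ≈ 10.9209.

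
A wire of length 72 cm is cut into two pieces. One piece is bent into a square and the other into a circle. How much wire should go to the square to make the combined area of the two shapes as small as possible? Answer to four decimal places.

40.3271

Let x be the length used for the square. Square side x/4; circle radius (72−x)/(2π).
A(x) = (x/4)² + π·((72−x)/(2π))² = x²/16 + (72−x)²/(4π) for 0 ≤ x ≤ 72. A'(x) = x/8 − (72−x)/(2π) = 0 gives x = 4·72/(π+4) ≈ 40.3271.
A'' = 1/8 + 1/(2π) > 0, so this gives the minimum combined area; x ≈ 40.3271 cm to the square.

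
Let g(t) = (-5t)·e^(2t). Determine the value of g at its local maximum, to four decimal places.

0.9197

g'(t) = (-5)·e^(2t) + (-5t)·2·e^(2t) = (-10t - 5)·e^(2t). Since e^(2t) > 0, the only critical point is t = -1/2.
g''(-1/2) has the same sign as -10 < 0, so this is a local maximum.
g(-1/2) = (5/2)·e^(-1) ≈ 0.9197.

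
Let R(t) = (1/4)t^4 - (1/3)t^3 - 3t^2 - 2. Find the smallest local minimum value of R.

-71/4

R'(t) = t^3 - t^2 - 6t. Setting R'(t) = 0 gives t ∈ {-2, 0, 3}.
Second-derivative test with R''(t) = 3t^2 - 2t - 6: R''(-2) = 10 > 0 ⇒ local minimum; R''(0) = -6 < 0 ⇒ local maximum; R''(3) = 15 > 0 ⇒ local minimum.
Thus R has its smallest local minimum at t = 3, with value -71/4.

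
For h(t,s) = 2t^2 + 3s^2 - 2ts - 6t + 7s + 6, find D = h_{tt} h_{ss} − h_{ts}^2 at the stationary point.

20

∂h/∂t = 4t - 2s - 6 = 0 and ∂h/∂s = -2t + 6s + 7 = 0, so (t, s) = (11/10, -4/5).
The Hessian has h_{tt} = 4, h_{ss} = 6, h_{ts} = -2, giving D = 20 > 0 with h_{tt} > 0, so the point is a local minimum.
D = (4)·(6) − (-2)^2 = 20.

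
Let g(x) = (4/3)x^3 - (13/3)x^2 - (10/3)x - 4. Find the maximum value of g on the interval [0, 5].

113/3

Differentiating, g'(x) = 4x^2 - (26/3)x - 10/3; whose only zero in [0, 5] is x = 5/2.
Evaluating at the critical points and endpoints: g(0) = -4; g(5/2) = -223/12; g(5) = 113/3.
So the maximum is g(5) = 113/3.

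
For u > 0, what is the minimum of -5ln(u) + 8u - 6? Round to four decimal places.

1.3500

f'(u) = -5/u + 8 = 0 gives u = 5/8.
f''(u) = 5/u², which is positive for u > 0, so this is a local minimum.
f(5/8) = -5·ln(5/8) + 5 - 6 ≈ 1.3500.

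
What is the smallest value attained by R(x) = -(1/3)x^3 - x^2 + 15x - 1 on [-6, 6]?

The derivative is -x^2 - 2x + 15, which vanishes at x = -5 and x = 3.
Compare values at every candidate in [-6, 6]: R(-6) = -55,  R(-5) = -178/3,  R(3) = 26,  R(6) = -19.
Hence the absolute minimum is -178/3 at x = -5.

-178/3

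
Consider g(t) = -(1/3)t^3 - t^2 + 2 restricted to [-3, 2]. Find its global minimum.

-14/3

g'(t) = -t^2 - 2t, which vanishes at t = -2 and t = 0.
Compare values at every candidate in [-3, 2]: g(-3) = 2,  g(-2) = 2/3,  g(0) = 2,  g(2) = -14/3.
The minimum over the interval is -14/3, attained at t = 2.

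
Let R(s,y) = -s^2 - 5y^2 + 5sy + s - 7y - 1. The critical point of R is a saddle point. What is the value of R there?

∂R/∂s = -2s + 5y + 1 = 0 and ∂R/∂y = 5s - 10y - 7 = 0, so (s, y) = (5, 9/5).
The Hessian has R_{ss} = -2, R_{yy} = -10, R_{sy} = 5, giving D = -5 < 0, so the point is a saddle point.
R(5, 9/5) = -24/5.

-24/5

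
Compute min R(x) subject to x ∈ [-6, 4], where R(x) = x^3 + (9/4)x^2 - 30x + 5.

-645/16

The derivative is 3x^2 + (9/2)x - 30, which vanishes at x = -4 and x = 5/2.
Candidates: R(-6) = 50,  R(-4) = 97,  R(5/2) = -645/16,  R(4) = -15.
The minimum over the interval is -645/16, attained at x = 5/2.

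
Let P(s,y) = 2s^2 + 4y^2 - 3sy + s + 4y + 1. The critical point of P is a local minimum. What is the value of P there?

-25/23

∂P/∂s = 4s - 3y + 1 = 0 and ∂P/∂y = -3s + 8y + 4 = 0, so (s, y) = (-20/23, -19/23).
The Hessian has P_{ss} = 4, P_{yy} = 8, P_{sy} = -3, giving D = 23 > 0 with P_{ss} > 0, so the point is a local minimum.
P(-20/23, -19/23) = -25/23.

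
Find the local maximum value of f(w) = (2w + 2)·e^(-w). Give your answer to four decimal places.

By the product rule, f'(w) = (-2w)·e^(-w). Since e^(-w) > 0, the only critical point is w = 0.
f''(0) has the same sign as -2 < 0, so this is a local maximum.
f(0) = (2)·e^(0) ≈ 2.0000.

2.0000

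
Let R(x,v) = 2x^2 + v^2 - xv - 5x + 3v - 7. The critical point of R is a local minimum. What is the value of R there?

-11

∂R/∂x = 4x - v - 5 = 0 and ∂R/∂v = -x + 2v + 3 = 0, so (x, v) = (1, -1).
The Hessian has R_{xx} = 4, R_{vv} = 2, R_{xv} = -1, giving D = 7 > 0 with R_{xx} > 0, so the point is a local minimum.
R(1, -1) = -11.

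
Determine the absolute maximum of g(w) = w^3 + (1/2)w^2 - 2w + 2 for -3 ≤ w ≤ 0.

g'(w) = 3w^2 + w - 2, whose only zero in [-3, 0] is w = -1.
Compare values at every candidate in [-3, 0]: g(-3) = -29/2, g(-1) = 7/2, g(0) = 2.
The maximum over the interval is 7/2, attained at w = -1.

7/2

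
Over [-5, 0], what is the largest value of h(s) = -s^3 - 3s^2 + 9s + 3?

Differentiating, h'(s) = -3s^2 - 6s + 9; whose only zero in [-5, 0] is s = -3.
Compare values at every candidate in [-5, 0]: h(-5) = 8; h(-3) = -24; h(0) = 3.
So the maximum is h(-5) = 8.

8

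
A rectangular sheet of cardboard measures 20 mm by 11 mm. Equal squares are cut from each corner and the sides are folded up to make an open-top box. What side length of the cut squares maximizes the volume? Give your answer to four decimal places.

2.2751

With cut size x, the volume is V(x) = x(20 − 2x)(11 − 2x) for 0 < x < 5.5.
V'(x) = 12x^2 − 124x + 220. Setting V'(x) = 0 gives x ≈ 2.2751 (the root in (0, 5.5)).
V''(x) = 24x − 124 is negative there, so this is the maximum; V ≈ 226.7094.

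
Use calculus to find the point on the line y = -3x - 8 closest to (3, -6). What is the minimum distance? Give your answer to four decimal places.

Minimize D(x)^2 = (x - 3)^2 + (-3x - 2)^2.
d/dx[D^2] = 2(x - 3) + 2·(-3)·(-3x - 2) = 0 ⇒ x = -3/10.
Then y = -71/10 and the distance is √(121/10) ≈ 3.4785.

3.4785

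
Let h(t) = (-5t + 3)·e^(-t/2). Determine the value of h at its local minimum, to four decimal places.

-2.7253

h'(t) = (-5)·e^(-t/2) + (-5t + 3)·(-1/2)·e^(-t/2) = ((5/2)t - 13/2)·e^(-t/2). Since e^(-t/2) > 0, the only critical point is t = 13/5.
h''(13/5) has the same sign as 5/2 > 0, so this is a local minimum.
h(13/5) = (-10)·e^(-13/10) ≈ -2.7253.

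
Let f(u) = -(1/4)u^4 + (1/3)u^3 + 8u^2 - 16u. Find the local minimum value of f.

Critical points: f'(u) = -u^3 + u^2 + 16u - 16 vanishes at u = -4, 1, 4.
f''(u) = -3u^2 + 2u + 16. f''(-4) = -40 < 0 ⇒ local maximum; f''(1) = 15 > 0 ⇒ local minimum; f''(4) = -24 < 0 ⇒ local maximum.
So the local minimum value is f(1) = -95/12.

-95/12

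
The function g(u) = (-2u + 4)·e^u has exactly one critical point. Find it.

By the product rule, g'(u) = (-2u + 2)·e^u. Since e^u > 0, the only critical point is u = 1.
g''(1) has the same sign as -2 < 0, so this is a local maximum.
g(1) = (2)·e^(1) ≈ 5.4366.

1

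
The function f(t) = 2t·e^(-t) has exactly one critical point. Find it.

By the product rule, f'(t) = (-2t + 2)·e^(-t). Since e^(-t) > 0, the only critical point is t = 1.
f''(1) has the same sign as -2 < 0, so this is a local maximum.
f(1) = (2)·e^(-1) ≈ 0.7358.

1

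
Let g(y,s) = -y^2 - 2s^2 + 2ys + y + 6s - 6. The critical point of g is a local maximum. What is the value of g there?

13/2

∂g/∂y = -2y + 2s + 1 = 0 and ∂g/∂s = 2y - 4s + 6 = 0, so (y, s) = (4, 7/2).
The Hessian has g_{yy} = -2, g_{ss} = -4, g_{ys} = 2, giving D = 4 > 0 with g_{yy} < 0, so the point is a local maximum.
g(4, 7/2) = 13/2.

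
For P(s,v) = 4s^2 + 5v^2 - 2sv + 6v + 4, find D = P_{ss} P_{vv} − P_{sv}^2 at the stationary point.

∂P/∂s = 8s - 2v = 0 and ∂P/∂v = -2s + 10v + 6 = 0, so (s, v) = (-3/19, -12/19).
The Hessian has P_{ss} = 8, P_{vv} = 10, P_{sv} = -2, giving D = 76 > 0 with P_{ss} > 0, so the point is a local minimum.
D = (8)·(10) − (-2)^2 = 76.

76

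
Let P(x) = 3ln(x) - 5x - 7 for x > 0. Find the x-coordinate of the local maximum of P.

P'(x) = 3/x − 5 = 0 gives x = 3/5.
P''(x) = -3/x², which is negative for x > 0, so this is a local maximum.
P(3/5) = 3·ln(3/5) - 3 - 7 ≈ -11.5325.

3/5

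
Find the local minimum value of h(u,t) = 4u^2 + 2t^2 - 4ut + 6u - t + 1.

∂h/∂u = 8u - 4t + 6 = 0 and ∂h/∂t = -4u + 4t - 1 = 0, so (u, t) = (-5/4, -1).
The Hessian has h_{uu} = 8, h_{tt} = 4, h_{ut} = -4, giving D = 16 > 0 with h_{uu} > 0, so the point is a local minimum.
h(-5/4, -1) = -9/4.

-9/4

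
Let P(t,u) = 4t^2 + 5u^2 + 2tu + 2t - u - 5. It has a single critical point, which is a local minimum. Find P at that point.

∂P/∂t = 8t + 2u + 2 = 0 and ∂P/∂u = 2t + 10u - 1 = 0, so (t, u) = (-11/38, 3/19).
The Hessian has P_{tt} = 8, P_{uu} = 10, P_{tu} = 2, giving D = 76 > 0 with P_{tt} > 0, so the point is a local minimum.
P(-11/38, 3/19) = -102/19.

-102/19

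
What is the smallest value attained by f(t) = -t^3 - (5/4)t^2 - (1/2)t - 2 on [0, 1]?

-19/4

The derivative is -3t^2 - (5/2)t - 1/2, which has no zeros in [0, 1].
Evaluating at the critical points and endpoints: f(0) = -2, f(1) = -19/4.
So the minimum is f(1) = -19/4.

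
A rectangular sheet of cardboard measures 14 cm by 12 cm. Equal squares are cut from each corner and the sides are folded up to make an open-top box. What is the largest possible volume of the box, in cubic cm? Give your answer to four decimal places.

With cut size x, the volume is V(x) = x(14 − 2x)(12 − 2x) for 0 < x < 6.
V'(x) = 12x^2 − 104x + 168. Setting V'(x) = 0 gives x ≈ 2.1475 (the root in (0, 6)).
V''(x) = 24x − 104 is negative there, so this is the maximum; V ≈ 160.5837.

160.5837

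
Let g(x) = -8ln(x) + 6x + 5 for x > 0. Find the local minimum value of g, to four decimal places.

g'(x) = -8/x + 6 = 0 gives x = 4/3.
g''(x) = 8/x², which is positive for x > 0, so this is a local minimum.
g(4/3) = -8·ln(4/3) + 8 + 5 ≈ 10.6985.

10.6985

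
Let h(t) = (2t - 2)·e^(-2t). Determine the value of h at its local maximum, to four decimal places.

h'(t) = 2·e^(-2t) + (2t - 2)·(-2)·e^(-2t) = (-4t + 6)·e^(-2t). Since e^(-2t) > 0, the only critical point is t = 3/2.
h''(3/2) has the same sign as -4 < 0, so this is a local maximum.
h(3/2) = (1)·e^(-3) ≈ 0.0498.

0.0498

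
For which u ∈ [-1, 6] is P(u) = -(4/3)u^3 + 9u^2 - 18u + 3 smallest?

6

The derivative is -4u^2 + 18u - 18, which vanishes at u = 3/2 and u = 3.
Candidates: P(-1) = 94/3,  P(3/2) = -33/4,  P(3) = -6,  P(6) = -69.
So the minimum is P(6) = -69.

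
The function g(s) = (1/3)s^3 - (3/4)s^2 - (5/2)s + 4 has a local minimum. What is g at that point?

-83/48

g'(s) = s^2 - (3/2)s - 5/2. Setting g'(s) = 0 gives s ∈ {-1, 5/2}.
g''(s) = 2s - 3/2. g''(-1) = -7/2 < 0 ⇒ local maximum; g''(5/2) = 7/2 > 0 ⇒ local minimum.
The local minimum is g(5/2) = -83/48.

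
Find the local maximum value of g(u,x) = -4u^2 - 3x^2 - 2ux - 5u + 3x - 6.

-123/44

∂g/∂u = -8u - 2x - 5 = 0 and ∂g/∂x = -2u - 6x + 3 = 0, so (u, x) = (-9/11, 17/22).
The Hessian has g_{uu} = -8, g_{xx} = -6, g_{ux} = -2, giving D = 44 > 0 with g_{uu} < 0, so the point is a local maximum.
g(-9/11, 17/22) = -123/44.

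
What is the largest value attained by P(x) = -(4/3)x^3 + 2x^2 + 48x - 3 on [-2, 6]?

Differentiating, P'(x) = -4x^2 + 4x + 48; whose only zero in [-2, 6] is x = 4.
Compare values at every candidate in [-2, 6]: P(-2) = -241/3; P(4) = 407/3; P(6) = 69.
The maximum over the interval is 407/3, attained at x = 4.

407/3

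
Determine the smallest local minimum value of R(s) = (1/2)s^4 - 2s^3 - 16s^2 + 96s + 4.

Critical points: R'(s) = 2s^3 - 6s^2 - 32s + 96 vanishes at s = -4, 3, 4.
Second-derivative test with R''(s) = 6s^2 - 12s - 32: R''(-4) = 112 > 0 ⇒ local minimum; R''(3) = -14 < 0 ⇒ local maximum; R''(4) = 16 > 0 ⇒ local minimum.
The smallest local minimum is R(-4) = -380.

-380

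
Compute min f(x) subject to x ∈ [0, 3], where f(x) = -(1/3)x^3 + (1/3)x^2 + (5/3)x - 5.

The derivative is -x^2 + (2/3)x + 5/3, whose only zero in [0, 3] is x = 5/3.
Evaluating at the critical points and endpoints: f(0) = -5,  f(5/3) = -230/81,  f(3) = -6.
So the minimum is f(3) = -6.

-6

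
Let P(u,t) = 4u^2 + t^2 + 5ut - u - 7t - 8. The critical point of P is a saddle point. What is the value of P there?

∂P/∂u = 8u + 5t - 1 = 0 and ∂P/∂t = 5u + 2t - 7 = 0, so (u, t) = (11/3, -17/3).
The Hessian has P_{uu} = 8, P_{tt} = 2, P_{ut} = 5, giving D = -9 < 0, so the point is a saddle point.
P(11/3, -17/3) = 10.

10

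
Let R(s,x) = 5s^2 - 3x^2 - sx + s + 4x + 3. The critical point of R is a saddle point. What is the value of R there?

∂R/∂s = 10s - x + 1 = 0 and ∂R/∂x = -s - 6x + 4 = 0, so (s, x) = (-2/61, 41/61).
The Hessian has R_{ss} = 10, R_{xx} = -6, R_{sx} = -1, giving D = -61 < 0, so the point is a saddle point.
R(-2/61, 41/61) = 264/61.

264/61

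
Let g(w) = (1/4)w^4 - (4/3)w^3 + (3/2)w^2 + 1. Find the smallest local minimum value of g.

g'(w) = w^3 - 4w^2 + 3w = 0 at w = 0, 1, 3.
Since g''(w) = 3w^2 - 8w + 3, we get g''(0) = 3 > 0 ⇒ local minimum; g''(1) = -2 < 0 ⇒ local maximum; g''(3) = 6 > 0 ⇒ local minimum.
The smallest local minimum is g(3) = -5/4.

-5/4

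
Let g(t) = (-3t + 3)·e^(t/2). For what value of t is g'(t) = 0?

-1

g'(t) = (-3)·e^(t/2) + (-3t + 3)·(1/2)·e^(t/2) = (-(3/2)t - 3/2)·e^(t/2). Since e^(t/2) > 0, the only critical point is t = -1.
g''(-1) has the same sign as -3/2 < 0, so this is a local maximum.
g(-1) = (6)·e^(-1/2) ≈ 3.6392.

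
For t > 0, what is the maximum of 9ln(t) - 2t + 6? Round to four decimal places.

10.5367

g'(t) = 9/t − 2 = 0 gives t = 9/2.
g''(t) = -9/t², which is negative for t > 0, so this is a local maximum.
g(9/2) = 9·ln(9/2) - 9 + 6 ≈ 10.5367.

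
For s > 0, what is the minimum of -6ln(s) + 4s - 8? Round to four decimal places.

-4.4328

R'(s) = -6/s + 4 = 0 gives s = 3/2.
R''(s) = 6/s², which is positive for s > 0, so this is a local minimum.
R(3/2) = -6·ln(3/2) + 6 - 8 ≈ -4.4328.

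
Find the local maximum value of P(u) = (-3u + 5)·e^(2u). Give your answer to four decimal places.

By the product rule, P'(u) = (-6u + 7)·e^(2u). Since e^(2u) > 0, the only critical point is u = 7/6.
P''(7/6) has the same sign as -6 < 0, so this is a local maximum.
P(7/6) = (3/2)·e^(7/3) ≈ 15.4684.

15.4684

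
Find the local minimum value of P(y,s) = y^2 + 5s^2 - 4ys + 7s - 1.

-53/4

∂P/∂y = 2y - 4s = 0 and ∂P/∂s = -4y + 10s + 7 = 0, so (y, s) = (-7, -7/2).
The Hessian has P_{yy} = 2, P_{ss} = 10, P_{ys} = -4, giving D = 4 > 0 with P_{yy} > 0, so the point is a local minimum.
P(-7, -7/2) = -53/4.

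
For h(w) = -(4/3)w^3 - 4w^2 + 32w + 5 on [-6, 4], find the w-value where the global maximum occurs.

2

The derivative is -4w^2 - 8w + 32, which vanishes at w = -4 and w = 2.
Evaluating at the critical points and endpoints: h(-6) = -43, h(-4) = -305/3, h(2) = 127/3, h(4) = -49/3.
So the maximum is h(2) = 127/3.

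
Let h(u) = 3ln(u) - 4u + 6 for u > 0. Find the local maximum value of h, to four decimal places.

h'(u) = 3/u − 4 = 0 gives u = 3/4.
h''(u) = -3/u², which is negative for u > 0, so this is a local maximum.
h(3/4) = 3·ln(3/4) - 3 + 6 ≈ 2.1370.

2.1370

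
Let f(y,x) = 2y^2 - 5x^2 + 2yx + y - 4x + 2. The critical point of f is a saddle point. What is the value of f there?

∂f/∂y = 4y + 2x + 1 = 0 and ∂f/∂x = 2y - 10x - 4 = 0, so (y, x) = (-1/22, -9/22).
The Hessian has f_{yy} = 4, f_{xx} = -10, f_{yx} = 2, giving D = -44 < 0, so the point is a saddle point.
f(-1/22, -9/22) = 123/44.

123/44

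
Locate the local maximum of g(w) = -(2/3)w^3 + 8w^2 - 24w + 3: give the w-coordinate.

6

Critical points: g'(w) = -2w^2 + 16w - 24 vanishes at w = 2, 6.
Second-derivative test with g''(w) = -4w + 16: g''(2) = 8 > 0 ⇒ local minimum; g''(6) = -8 < 0 ⇒ local maximum.
Thus g has its local maximum at w = 6, with value 3.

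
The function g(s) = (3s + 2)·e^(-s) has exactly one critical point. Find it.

1/3

By the product rule, g'(s) = (-3s + 1)·e^(-s). Since e^(-s) > 0, the only critical point is s = 1/3.
g''(1/3) has the same sign as -3 < 0, so this is a local maximum.
g(1/3) = (3)·e^(-1/3) ≈ 2.1496.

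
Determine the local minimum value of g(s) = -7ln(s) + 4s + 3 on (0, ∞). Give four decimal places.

g'(s) = -7/s + 4 = 0 gives s = 7/4.
g''(s) = 7/s², which is positive for s > 0, so this is a local minimum.
g(7/4) = -7·ln(7/4) + 7 + 3 ≈ 6.0827.

6.0827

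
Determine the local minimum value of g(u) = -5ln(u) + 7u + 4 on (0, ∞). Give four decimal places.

g'(u) = -5/u + 7 = 0 gives u = 5/7.
g''(u) = 5/u², which is positive for u > 0, so this is a local minimum.
g(5/7) = -5·ln(5/7) + 5 + 4 ≈ 10.6824.

10.6824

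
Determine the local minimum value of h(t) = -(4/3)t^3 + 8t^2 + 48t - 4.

-172/3

h'(t) = -4t^2 + 16t + 48. Setting h'(t) = 0 gives t ∈ {-2, 6}.
h''(t) = -8t + 16. h''(-2) = 32 > 0 ⇒ local minimum; h''(6) = -32 < 0 ⇒ local maximum.
The local minimum is h(-2) = -172/3.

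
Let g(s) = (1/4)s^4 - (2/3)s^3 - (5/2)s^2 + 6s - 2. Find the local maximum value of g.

g'(s) = s^3 - 2s^2 - 5s + 6 = 0 at s = -2, 1, 3.
Second-derivative test with g''(s) = 3s^2 - 4s - 5: g''(-2) = 15 > 0 ⇒ local minimum; g''(1) = -6 < 0 ⇒ local maximum; g''(3) = 10 > 0 ⇒ local minimum.
The local maximum is g(1) = 13/12.

13/12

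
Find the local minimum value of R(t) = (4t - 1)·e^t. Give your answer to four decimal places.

-1.8895

Differentiating with the product rule gives R'(t) = (4t + 3)·e^t. Since e^t > 0, the only critical point is t = -3/4.
R''(-3/4) has the same sign as 4 > 0, so this is a local minimum.
R(-3/4) = (-4)·e^(-3/4) ≈ -1.8895.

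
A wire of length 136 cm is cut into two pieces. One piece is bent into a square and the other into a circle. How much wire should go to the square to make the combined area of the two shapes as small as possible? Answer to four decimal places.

Let x be the length used for the square. Square side x/4; circle radius (136−x)/(2π).
A(x) = (x/4)² + π·((136−x)/(2π))² = x²/16 + (136−x)²/(4π) for 0 ≤ x ≤ 136. A'(x) = x/8 − (136−x)/(2π) = 0 gives x = 4·136/(π+4) ≈ 76.1735.
A'' = 1/8 + 1/(2π) > 0, so this gives the minimum combined area; x ≈ 76.1735 cm to the square.

76.1735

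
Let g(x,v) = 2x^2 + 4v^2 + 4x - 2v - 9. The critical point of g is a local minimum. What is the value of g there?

∂g/∂x = 4x + 4 = 0 and ∂g/∂v = 8v - 2 = 0, so (x, v) = (-1, 1/4).
The Hessian has g_{xx} = 4, g_{vv} = 8, g_{xv} = 0, giving D = 32 > 0 with g_{xx} > 0, so the point is a local minimum.
g(-1, 1/4) = -45/4.

-45/4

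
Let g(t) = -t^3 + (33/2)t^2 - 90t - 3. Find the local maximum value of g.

-165

g'(t) = -3t^2 + 33t - 90 = 0 at t = 5, 6.
Since g''(t) = -6t + 33, we get g''(5) = 3 > 0 ⇒ local minimum; g''(6) = -3 < 0 ⇒ local maximum.
The local maximum is g(6) = -165.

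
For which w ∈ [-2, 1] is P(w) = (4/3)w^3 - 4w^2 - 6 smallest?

Differentiating, P'(w) = 4w^2 - 8w; whose only zero in [-2, 1] is w = 0.
Compare values at every candidate in [-2, 1]: P(-2) = -98/3; P(0) = -6; P(1) = -26/3.
Hence the absolute minimum is -98/3 at w = -2.

-2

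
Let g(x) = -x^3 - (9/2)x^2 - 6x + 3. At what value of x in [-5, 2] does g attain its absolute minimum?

2

g'(x) = -3x^2 - 9x - 6, which vanishes at x = -2 and x = -1.
Candidates: g(-5) = 91/2, g(-2) = 5, g(-1) = 11/2, g(2) = -35.
So the minimum is g(2) = -35.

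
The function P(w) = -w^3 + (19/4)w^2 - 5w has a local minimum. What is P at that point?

-41/27

P'(w) = -3w^2 + (19/2)w - 5 = 0 at w = 2/3, 5/2.
Second-derivative test with P''(w) = -6w + 19/2: P''(2/3) = 11/2 > 0 ⇒ local minimum; P''(5/2) = -11/2 < 0 ⇒ local maximum.
So the local minimum value is P(2/3) = -41/27.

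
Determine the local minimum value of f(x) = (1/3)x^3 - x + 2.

Critical points: f'(x) = x^2 - 1 vanishes at x = -1, 1.
f''(x) = 2x. f''(-1) = -2 < 0 ⇒ local maximum; f''(1) = 2 > 0 ⇒ local minimum.
So the local minimum value is f(1) = 4/3.

4/3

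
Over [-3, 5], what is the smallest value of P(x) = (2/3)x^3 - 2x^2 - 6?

-42

P'(x) = 2x^2 - 4x, which vanishes at x = 0 and x = 2.
Candidates: P(-3) = -42, P(0) = -6, P(2) = -26/3, P(5) = 82/3.
Hence the absolute minimum is -42 at x = -3.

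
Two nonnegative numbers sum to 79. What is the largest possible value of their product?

6241/4

With x + y = 79, the product is P(x) = x(79 − x).
P'(x) = 79 − 2x = 0 gives x = 79/2; P'' = −2 < 0, so this is the maximum.
P = 79/2·79/2 = 6241/4.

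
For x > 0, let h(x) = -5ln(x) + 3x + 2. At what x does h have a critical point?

5/3

h'(x) = -5/x + 3 = 0 gives x = 5/3.
h''(x) = 5/x², which is positive for x > 0, so this is a local minimum.
h(5/3) = -5·ln(5/3) + 5 + 2 ≈ 4.4459.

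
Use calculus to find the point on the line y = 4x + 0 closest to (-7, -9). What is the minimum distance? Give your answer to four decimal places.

4.6082

Minimize D(x)^2 = (x + 7)^2 + (4x + 9)^2.
d/dx[D^2] = 2(x + 7) + 2·4·(4x + 9) = 0 ⇒ x = -43/17.
Then y = -172/17 and the distance is √(361/17) ≈ 4.6082.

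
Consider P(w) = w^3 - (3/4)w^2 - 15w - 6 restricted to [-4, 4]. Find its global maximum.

13

The derivative is 3w^2 - (3/2)w - 15, which vanishes at w = -2 and w = 5/2.
Evaluating at the critical points and endpoints: P(-4) = -22,  P(-2) = 13,  P(5/2) = -521/16,  P(4) = -14.
So the maximum is P(-2) = 13.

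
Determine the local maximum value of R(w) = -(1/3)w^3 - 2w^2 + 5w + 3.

17/3

R'(w) = -w^2 - 4w + 5 = 0 at w = -5, 1.
Second-derivative test with R''(w) = -2w - 4: R''(-5) = 6 > 0 ⇒ local minimum; R''(1) = -6 < 0 ⇒ local maximum.
So the local maximum value is R(1) = 17/3.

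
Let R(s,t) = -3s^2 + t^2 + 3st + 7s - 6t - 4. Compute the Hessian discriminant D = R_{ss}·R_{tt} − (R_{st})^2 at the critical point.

-21

∂R/∂s = -6s + 3t + 7 = 0 and ∂R/∂t = 3s + 2t - 6 = 0, so (s, t) = (32/21, 5/7).
The Hessian has R_{ss} = -6, R_{tt} = 2, R_{st} = 3, giving D = -21 < 0, so the point is a saddle point.
D = (-6)·(2) − (3)^2 = -21.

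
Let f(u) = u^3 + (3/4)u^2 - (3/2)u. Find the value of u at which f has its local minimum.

1/2

Critical points: f'(u) = 3u^2 + (3/2)u - 3/2 vanishes at u = -1, 1/2.
Second-derivative test with f''(u) = 6u + 3/2: f''(-1) = -9/2 < 0 ⇒ local maximum; f''(1/2) = 9/2 > 0 ⇒ local minimum.
Thus f has its local minimum at u = 1/2, with value -7/16.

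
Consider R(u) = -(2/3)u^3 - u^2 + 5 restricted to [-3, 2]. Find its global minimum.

The derivative is -2u^2 - 2u, which vanishes at u = -1 and u = 0.
Candidates: R(-3) = 14,  R(-1) = 14/3,  R(0) = 5,  R(2) = -13/3.
The minimum over the interval is -13/3, attained at u = 2.

-13/3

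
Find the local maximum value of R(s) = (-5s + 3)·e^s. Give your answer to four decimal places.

By the product rule, R'(s) = (-5s - 2)·e^s. Since e^s > 0, the only critical point is s = -2/5.
R''(-2/5) has the same sign as -5 < 0, so this is a local maximum.
R(-2/5) = (5)·e^(-2/5) ≈ 3.3516.

3.3516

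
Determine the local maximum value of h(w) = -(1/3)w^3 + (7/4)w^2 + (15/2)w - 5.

h'(w) = -w^2 + (7/2)w + 15/2. Setting h'(w) = 0 gives w ∈ {-3/2, 5}.
Since h''(w) = -2w + 7/2, we get h''(-3/2) = 13/2 > 0 ⇒ local minimum; h''(5) = -13/2 < 0 ⇒ local maximum.
The local maximum is h(5) = 415/12.

415/12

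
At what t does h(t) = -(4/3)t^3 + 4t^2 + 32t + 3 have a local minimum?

h'(t) = -4t^2 + 8t + 32. Setting h'(t) = 0 gives t ∈ {-2, 4}.
Since h''(t) = -8t + 8, we get h''(-2) = 24 > 0 ⇒ local minimum; h''(4) = -24 < 0 ⇒ local maximum.
The local minimum is h(-2) = -103/3.

-2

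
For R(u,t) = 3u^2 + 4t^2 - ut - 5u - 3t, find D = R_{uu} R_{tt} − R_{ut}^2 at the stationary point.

47

∂R/∂u = 6u - t - 5 = 0 and ∂R/∂t = -u + 8t - 3 = 0, so (u, t) = (43/47, 23/47).
The Hessian has R_{uu} = 6, R_{tt} = 8, R_{ut} = -1, giving D = 47 > 0 with R_{uu} > 0, so the point is a local minimum.
D = (6)·(8) − (-1)^2 = 47.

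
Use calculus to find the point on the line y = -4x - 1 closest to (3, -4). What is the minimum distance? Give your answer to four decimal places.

Minimize D(x)^2 = (x - 3)^2 + (-4x + 3)^2.
d/dx[D^2] = 2(x - 3) + 2·(-4)·(-4x + 3) = 0 ⇒ x = 15/17.
Then y = -77/17 and the distance is √(81/17) ≈ 2.1828.

2.1828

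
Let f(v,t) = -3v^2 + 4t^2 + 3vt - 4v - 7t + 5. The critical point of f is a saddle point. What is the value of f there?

∂f/∂v = -6v + 3t - 4 = 0 and ∂f/∂t = 3v + 8t - 7 = 0, so (v, t) = (-11/57, 18/19).
The Hessian has f_{vv} = -6, f_{tt} = 8, f_{vt} = 3, giving D = -57 < 0, so the point is a saddle point.
f(-11/57, 18/19) = 118/57.

118/57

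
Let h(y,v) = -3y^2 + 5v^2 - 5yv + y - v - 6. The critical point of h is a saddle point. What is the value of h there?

∂h/∂y = -6y - 5v + 1 = 0 and ∂h/∂v = -5y + 10v - 1 = 0, so (y, v) = (1/17, 11/85).
The Hessian has h_{yy} = -6, h_{vv} = 10, h_{yv} = -5, giving D = -85 < 0, so the point is a saddle point.
h(1/17, 11/85) = -513/85.

-513/85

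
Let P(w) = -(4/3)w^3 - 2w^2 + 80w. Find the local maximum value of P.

Critical points: P'(w) = -4w^2 - 4w + 80 vanishes at w = -5, 4.
P''(w) = -8w - 4. P''(-5) = 36 > 0 ⇒ local minimum; P''(4) = -36 < 0 ⇒ local maximum.
The local maximum is P(4) = 608/3.

608/3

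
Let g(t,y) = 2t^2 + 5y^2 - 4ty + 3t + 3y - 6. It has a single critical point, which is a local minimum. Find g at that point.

∂g/∂t = 4t - 4y + 3 = 0 and ∂g/∂y = -4t + 10y + 3 = 0, so (t, y) = (-7/4, -1).
The Hessian has g_{tt} = 4, g_{yy} = 10, g_{ty} = -4, giving D = 24 > 0 with g_{tt} > 0, so the point is a local minimum.
g(-7/4, -1) = -81/8.

-81/8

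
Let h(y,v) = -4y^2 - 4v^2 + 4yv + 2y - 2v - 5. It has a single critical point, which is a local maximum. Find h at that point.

∂h/∂y = -8y + 4v + 2 = 0 and ∂h/∂v = 4y - 8v - 2 = 0, so (y, v) = (1/6, -1/6).
The Hessian has h_{yy} = -8, h_{vv} = -8, h_{yv} = 4, giving D = 48 > 0 with h_{yy} < 0, so the point is a local maximum.
h(1/6, -1/6) = -14/3.

-14/3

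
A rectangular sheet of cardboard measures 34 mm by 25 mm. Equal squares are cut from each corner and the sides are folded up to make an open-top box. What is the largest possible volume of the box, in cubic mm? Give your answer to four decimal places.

1803.8128

With cut size x, the volume is V(x) = x(34 − 2x)(25 − 2x) for 0 < x < 12.5.
V'(x) = 12x^2 − 236x + 850. Setting V'(x) = 0 gives x ≈ 4.7480 (the root in (0, 12.5)).
V''(x) = 24x − 236 is negative there, so this is the maximum; V ≈ 1803.8128.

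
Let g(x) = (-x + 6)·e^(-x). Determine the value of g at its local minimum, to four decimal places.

-0.0009

Differentiating with the product rule gives g'(x) = (x - 7)·e^(-x). Since e^(-x) > 0, the only critical point is x = 7.
g''(7) has the same sign as 1 > 0, so this is a local minimum.
g(7) = (-1)·e^(-7) ≈ -0.0009.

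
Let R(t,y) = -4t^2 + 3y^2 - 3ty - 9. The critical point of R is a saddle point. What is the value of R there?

-9

∂R/∂t = -8t - 3y = 0 and ∂R/∂y = -3t + 6y = 0, so (t, y) = (0, 0).
The Hessian has R_{tt} = -8, R_{yy} = 6, R_{ty} = -3, giving D = -57 < 0, so the point is a saddle point.
R(0, 0) = -9.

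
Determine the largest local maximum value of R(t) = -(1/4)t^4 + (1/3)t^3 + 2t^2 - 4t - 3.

Critical points: R'(t) = -t^3 + t^2 + 4t - 4 vanishes at t = -2, 1, 2.
Since R''(t) = -3t^2 + 2t + 4, we get R''(-2) = -12 < 0 ⇒ local maximum; R''(1) = 3 > 0 ⇒ local minimum; R''(2) = -4 < 0 ⇒ local maximum.
The largest local maximum is R(-2) = 19/3.

19/3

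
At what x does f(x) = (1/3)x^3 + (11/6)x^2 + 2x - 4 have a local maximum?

-3

Critical points: f'(x) = x^2 + (11/3)x + 2 vanishes at x = -3, -2/3.
Second-derivative test with f''(x) = 2x + 11/3: f''(-3) = -7/3 < 0 ⇒ local maximum; f''(-2/3) = 7/3 > 0 ⇒ local minimum.
So the local maximum value is f(-3) = -5/2.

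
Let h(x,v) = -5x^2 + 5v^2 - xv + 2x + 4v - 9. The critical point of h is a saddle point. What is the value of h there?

-961/101

∂h/∂x = -10x - v + 2 = 0 and ∂h/∂v = -x + 10v + 4 = 0, so (x, v) = (24/101, -38/101).
The Hessian has h_{xx} = -10, h_{vv} = 10, h_{xv} = -1, giving D = -101 < 0, so the point is a saddle point.
h(24/101, -38/101) = -961/101.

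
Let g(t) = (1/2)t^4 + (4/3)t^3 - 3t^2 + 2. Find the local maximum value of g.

2

Critical points: g'(t) = 2t^3 + 4t^2 - 6t vanishes at t = -3, 0, 1.
Second-derivative test with g''(t) = 6t^2 + 8t - 6: g''(-3) = 24 > 0 ⇒ local minimum; g''(0) = -6 < 0 ⇒ local maximum; g''(1) = 8 > 0 ⇒ local minimum.
Thus g has its local maximum at t = 0, with value 2.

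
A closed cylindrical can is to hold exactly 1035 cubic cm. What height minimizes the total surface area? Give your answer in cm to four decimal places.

10.9635

With radius r and height h, πr²h = 1035 so h = 1035/(πr²), and S(r) = 2πr² + 2πrh = 2πr² + 2·1035/r.
S'(r) = 4πr − 2·1035/r² = 0 ⇒ r³ = 1035/(2π), so r ≈ 5.4818 and h = 2r ≈ 10.9635.
S''(r) = 4π + 4·1035/r³ > 0, so this is the minimum; S ≈ 566.4237.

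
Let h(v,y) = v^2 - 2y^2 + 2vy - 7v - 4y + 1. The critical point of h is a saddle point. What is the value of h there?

∂h/∂v = 2v + 2y - 7 = 0 and ∂h/∂y = 2v - 4y - 4 = 0, so (v, y) = (3, 1/2).
The Hessian has h_{vv} = 2, h_{yy} = -4, h_{vy} = 2, giving D = -12 < 0, so the point is a saddle point.
h(3, 1/2) = -21/2.

-21/2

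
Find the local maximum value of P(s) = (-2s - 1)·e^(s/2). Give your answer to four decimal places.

1.1460

By the product rule, P'(s) = (-s - 5/2)·e^(s/2). Since e^(s/2) > 0, the only critical point is s = -5/2.
P''(-5/2) has the same sign as -1 < 0, so this is a local maximum.
P(-5/2) = (4)·e^(-5/4) ≈ 1.1460.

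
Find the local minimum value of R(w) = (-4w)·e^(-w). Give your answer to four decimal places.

-1.4715

R'(w) = (-4)·e^(-w) + (-4w)·(-1)·e^(-w) = (4w - 4)·e^(-w). Since e^(-w) > 0, the only critical point is w = 1.
R''(1) has the same sign as 4 > 0, so this is a local minimum.
R(1) = (-4)·e^(-1) ≈ -1.4715.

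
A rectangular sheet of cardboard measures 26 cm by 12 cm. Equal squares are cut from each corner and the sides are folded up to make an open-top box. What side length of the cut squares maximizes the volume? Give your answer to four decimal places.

2.5769

With cut size x, the volume is V(x) = x(26 − 2x)(12 − 2x) for 0 < x < 6.
V'(x) = 12x^2 − 152x + 312. Setting V'(x) = 0 gives x ≈ 2.5769 (the root in (0, 6)).
V''(x) = 24x − 152 is negative there, so this is the maximum; V ≈ 367.7681.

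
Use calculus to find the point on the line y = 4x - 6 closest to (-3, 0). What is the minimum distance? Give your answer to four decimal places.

4.3656

Minimize D(x)^2 = (x + 3)^2 + (4x - 6)^2.
d/dx[D^2] = 2(x + 3) + 2·4·(4x - 6) = 0 ⇒ x = 21/17.
Then y = -18/17 and the distance is √(324/17) ≈ 4.3656.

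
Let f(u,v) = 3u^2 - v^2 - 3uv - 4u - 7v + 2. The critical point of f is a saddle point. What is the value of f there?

257/21

∂f/∂u = 6u - 3v - 4 = 0 and ∂f/∂v = -3u - 2v - 7 = 0, so (u, v) = (-13/21, -18/7).
The Hessian has f_{uu} = 6, f_{vv} = -2, f_{uv} = -3, giving D = -21 < 0, so the point is a saddle point.
f(-13/21, -18/7) = 257/21.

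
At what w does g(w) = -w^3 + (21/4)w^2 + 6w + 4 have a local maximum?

4

g'(w) = -3w^2 + (21/2)w + 6. Setting g'(w) = 0 gives w ∈ {-1/2, 4}.
g''(w) = -6w + 21/2. g''(-1/2) = 27/2 > 0 ⇒ local minimum; g''(4) = -27/2 < 0 ⇒ local maximum.
So the local maximum value is g(4) = 48.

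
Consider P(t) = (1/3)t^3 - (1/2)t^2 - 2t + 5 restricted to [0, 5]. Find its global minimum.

5/3

The derivative is t^2 - t - 2, whose only zero in [0, 5] is t = 2.
Candidates: P(0) = 5,  P(2) = 5/3,  P(5) = 145/6.
So the minimum is P(2) = 5/3.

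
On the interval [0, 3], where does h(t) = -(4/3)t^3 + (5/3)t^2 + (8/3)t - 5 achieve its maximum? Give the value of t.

h'(t) = -4t^2 + (10/3)t + 8/3, whose only zero in [0, 3] is t = 4/3.
Candidates: h(0) = -5,  h(4/3) = -133/81,  h(3) = -18.
The maximum over the interval is -133/81, attained at t = 4/3.

4/3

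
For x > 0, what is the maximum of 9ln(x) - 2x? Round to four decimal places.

h'(x) = 9/x − 2 = 0 gives x = 9/2.
h''(x) = -9/x², which is negative for x > 0, so this is a local maximum.
h(9/2) = 9·ln(9/2) - 9 ≈ 4.5367.

4.5367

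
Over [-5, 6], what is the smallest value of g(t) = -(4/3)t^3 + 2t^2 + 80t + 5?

-593/3

Differentiating, g'(t) = -4t^2 + 4t + 80; which vanishes at t = -4 and t = 5.
Evaluating at the critical points and endpoints: g(-5) = -535/3,  g(-4) = -593/3,  g(5) = 865/3,  g(6) = 269.
Hence the absolute minimum is -593/3 at t = -4.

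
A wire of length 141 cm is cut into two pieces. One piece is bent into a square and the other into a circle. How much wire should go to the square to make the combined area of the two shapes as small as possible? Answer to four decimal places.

78.9740

Let x be the length used for the square. Square side x/4; circle radius (141−x)/(2π).
A(x) = (x/4)² + π·((141−x)/(2π))² = x²/16 + (141−x)²/(4π) for 0 ≤ x ≤ 141. A'(x) = x/8 − (141−x)/(2π) = 0 gives x = 4·141/(π+4) ≈ 78.9740.
A'' = 1/8 + 1/(2π) > 0, so this gives the minimum combined area; x ≈ 78.9740 cm to the square.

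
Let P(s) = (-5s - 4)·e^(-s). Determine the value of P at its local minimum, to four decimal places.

-4.0937

P'(s) = (-5)·e^(-s) + (-5s - 4)·(-1)·e^(-s) = (5s - 1)·e^(-s). Since e^(-s) > 0, the only critical point is s = 1/5.
P''(1/5) has the same sign as 5 > 0, so this is a local minimum.
P(1/5) = (-5)·e^(-1/5) ≈ -4.0937.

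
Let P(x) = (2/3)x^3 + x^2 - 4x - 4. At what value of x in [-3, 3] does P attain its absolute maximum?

3

Differentiating, P'(x) = 2x^2 + 2x - 4; which vanishes at x = -2 and x = 1.
Candidates: P(-3) = -1; P(-2) = 8/3; P(1) = -19/3; P(3) = 11.
So the maximum is P(3) = 11.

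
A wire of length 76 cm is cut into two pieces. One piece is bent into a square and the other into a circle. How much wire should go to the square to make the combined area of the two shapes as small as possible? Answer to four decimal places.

42.5675

Let x be the length used for the square. Square side x/4; circle radius (76−x)/(2π).
A(x) = (x/4)² + π·((76−x)/(2π))² = x²/16 + (76−x)²/(4π) for 0 ≤ x ≤ 76. A'(x) = x/8 − (76−x)/(2π) = 0 gives x = 4·76/(π+4) ≈ 42.5675.
A'' = 1/8 + 1/(2π) > 0, so this gives the minimum combined area; x ≈ 42.5675 cm to the square.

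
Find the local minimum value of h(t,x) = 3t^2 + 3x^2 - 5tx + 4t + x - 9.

∂h/∂t = 6t - 5x + 4 = 0 and ∂h/∂x = -5t + 6x + 1 = 0, so (t, x) = (-29/11, -26/11).
The Hessian has h_{tt} = 6, h_{xx} = 6, h_{tx} = -5, giving D = 11 > 0 with h_{tt} > 0, so the point is a local minimum.
h(-29/11, -26/11) = -170/11.

-170/11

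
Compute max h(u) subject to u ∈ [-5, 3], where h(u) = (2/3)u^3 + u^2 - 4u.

h'(u) = 2u^2 + 2u - 4, which vanishes at u = -2 and u = 1.
Compare values at every candidate in [-5, 3]: h(-5) = -115/3; h(-2) = 20/3; h(1) = -7/3; h(3) = 15.
The maximum over the interval is 15, attained at u = 3.

15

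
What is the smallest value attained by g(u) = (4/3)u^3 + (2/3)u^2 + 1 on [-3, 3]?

The derivative is 4u^2 + (4/3)u, which vanishes at u = -1/3 and u = 0.
Compare values at every candidate in [-3, 3]: g(-3) = -29, g(-1/3) = 83/81, g(0) = 1, g(3) = 43.
The minimum over the interval is -29, attained at u = -3.

-29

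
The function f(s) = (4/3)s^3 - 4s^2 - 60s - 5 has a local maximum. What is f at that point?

103

Critical points: f'(s) = 4s^2 - 8s - 60 vanishes at s = -3, 5.
Since f''(s) = 8s - 8, we get f''(-3) = -32 < 0 ⇒ local maximum; f''(5) = 32 > 0 ⇒ local minimum.
The local maximum is f(-3) = 103.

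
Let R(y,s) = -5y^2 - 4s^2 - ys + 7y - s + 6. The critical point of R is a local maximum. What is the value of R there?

∂R/∂y = -10y - s + 7 = 0 and ∂R/∂s = -y - 8s - 1 = 0, so (y, s) = (57/79, -17/79).
The Hessian has R_{yy} = -10, R_{ss} = -8, R_{ys} = -1, giving D = 79 > 0 with R_{yy} < 0, so the point is a local maximum.
R(57/79, -17/79) = 682/79.

682/79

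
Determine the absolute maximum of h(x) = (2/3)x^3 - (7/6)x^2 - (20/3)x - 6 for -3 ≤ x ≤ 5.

89/6

The derivative is 2x^2 - (7/3)x - 20/3, which vanishes at x = -4/3 and x = 5/2.
Candidates: h(-3) = -29/2,  h(-4/3) = -62/81,  h(5/2) = -469/24,  h(5) = 89/6.
The maximum over the interval is 89/6, attained at x = 5.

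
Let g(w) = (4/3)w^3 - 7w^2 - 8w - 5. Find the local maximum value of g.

Critical points: g'(w) = 4w^2 - 14w - 8 vanishes at w = -1/2, 4.
Since g''(w) = 8w - 14, we get g''(-1/2) = -18 < 0 ⇒ local maximum; g''(4) = 18 > 0 ⇒ local minimum.
Thus g has its local maximum at w = -1/2, with value -35/12.

-35/12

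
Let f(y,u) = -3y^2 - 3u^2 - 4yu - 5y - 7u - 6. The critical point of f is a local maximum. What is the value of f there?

-19/10

∂f/∂y = -6y - 4u - 5 = 0 and ∂f/∂u = -4y - 6u - 7 = 0, so (y, u) = (-1/10, -11/10).
The Hessian has f_{yy} = -6, f_{uu} = -6, f_{yu} = -4, giving D = 20 > 0 with f_{yy} < 0, so the point is a local maximum.
f(-1/10, -11/10) = -19/10.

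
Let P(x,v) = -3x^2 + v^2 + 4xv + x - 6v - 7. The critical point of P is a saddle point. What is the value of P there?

-279/28

∂P/∂x = -6x + 4v + 1 = 0 and ∂P/∂v = 4x + 2v - 6 = 0, so (x, v) = (13/14, 8/7).
The Hessian has P_{xx} = -6, P_{vv} = 2, P_{xv} = 4, giving D = -28 < 0, so the point is a saddle point.
P(13/14, 8/7) = -279/28.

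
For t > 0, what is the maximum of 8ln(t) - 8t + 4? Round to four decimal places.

-4.0000

g'(t) = 8/t − 8 = 0 gives t = 1.
g''(t) = -8/t², which is negative for t > 0, so this is a local maximum.
g(1) = 8·ln(1) - 8 + 4 ≈ -4.0000.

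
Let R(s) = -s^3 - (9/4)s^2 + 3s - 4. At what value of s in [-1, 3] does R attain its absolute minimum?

Differentiating, R'(s) = -3s^2 - (9/2)s + 3; whose only zero in [-1, 3] is s = 1/2.
Compare values at every candidate in [-1, 3]: R(-1) = -33/4; R(1/2) = -51/16; R(3) = -169/4.
The minimum over the interval is -169/4, attained at s = 3.

3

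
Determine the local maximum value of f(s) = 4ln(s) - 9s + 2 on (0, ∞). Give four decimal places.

f'(s) = 4/s − 9 = 0 gives s = 4/9.
f''(s) = -4/s², which is negative for s > 0, so this is a local maximum.
f(4/9) = 4·ln(4/9) - 4 + 2 ≈ -5.2437.

-5.2437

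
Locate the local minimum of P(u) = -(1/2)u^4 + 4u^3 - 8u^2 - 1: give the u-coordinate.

Critical points: P'(u) = -2u^3 + 12u^2 - 16u vanishes at u = 0, 2, 4.
Second-derivative test with P''(u) = -6u^2 + 24u - 16: P''(0) = -16 < 0 ⇒ local maximum; P''(2) = 8 > 0 ⇒ local minimum; P''(4) = -16 < 0 ⇒ local maximum.
The local minimum is P(2) = -9.

2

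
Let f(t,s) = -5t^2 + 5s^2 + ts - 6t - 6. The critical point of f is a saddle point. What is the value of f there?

-426/101

∂f/∂t = -10t + s - 6 = 0 and ∂f/∂s = t + 10s = 0, so (t, s) = (-60/101, 6/101).
The Hessian has f_{tt} = -10, f_{ss} = 10, f_{ts} = 1, giving D = -101 < 0, so the point is a saddle point.
f(-60/101, 6/101) = -426/101.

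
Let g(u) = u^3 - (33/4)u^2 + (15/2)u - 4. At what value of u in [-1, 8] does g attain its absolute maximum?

Differentiating, g'(u) = 3u^2 - (33/2)u + 15/2; which vanishes at u = 1/2 and u = 5.
Compare values at every candidate in [-1, 8]: g(-1) = -83/4,  g(1/2) = -35/16,  g(5) = -191/4,  g(8) = 40.
So the maximum is g(8) = 40.

8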